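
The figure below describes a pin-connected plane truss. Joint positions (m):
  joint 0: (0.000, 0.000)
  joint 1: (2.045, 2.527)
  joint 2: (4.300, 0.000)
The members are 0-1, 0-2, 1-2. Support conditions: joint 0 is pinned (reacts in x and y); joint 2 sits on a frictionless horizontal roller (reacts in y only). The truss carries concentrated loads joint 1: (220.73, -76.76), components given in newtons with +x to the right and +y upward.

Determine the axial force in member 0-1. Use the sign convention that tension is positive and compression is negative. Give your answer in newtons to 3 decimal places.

N=3 nodes, M=3 members, R=3 reactions → 2N=6, M+R=6
member 0 (0-1): L=3.2508, (cx,cy)=(0.6291,0.7773)
member 1 (0-2): L=4.3000, (cx,cy)=(1.0000,0.0000)
member 2 (1-2): L=3.3869, (cx,cy)=(0.6658,-0.7461)
solve A·x = −loads:
  F[0-1] = +115.0879 N (tension)
  F[0-2] = +148.3312 N (tension)
  F[1-2] = -222.7829 N (compression)
  Rx@0 = -220.7300 N
  Ry@0 = -89.4630 N
  Ry@2 = +166.2230 N

115.088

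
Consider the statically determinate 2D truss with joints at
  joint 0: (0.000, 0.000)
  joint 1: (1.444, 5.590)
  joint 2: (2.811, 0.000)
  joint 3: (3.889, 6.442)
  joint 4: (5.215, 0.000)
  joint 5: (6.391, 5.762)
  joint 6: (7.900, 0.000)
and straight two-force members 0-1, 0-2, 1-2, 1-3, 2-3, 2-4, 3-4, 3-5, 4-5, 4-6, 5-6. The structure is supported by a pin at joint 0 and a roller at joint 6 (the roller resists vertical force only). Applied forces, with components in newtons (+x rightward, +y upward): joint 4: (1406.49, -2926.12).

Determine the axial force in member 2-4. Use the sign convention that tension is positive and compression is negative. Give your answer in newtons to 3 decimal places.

N=7 nodes, M=11 members, R=3 reactions → 2N=14, M+R=14
member 0 (0-1): L=5.7735, (cx,cy)=(0.2501,0.9682)
member 1 (0-2): L=2.8110, (cx,cy)=(1.0000,0.0000)
member 2 (1-2): L=5.7547, (cx,cy)=(0.2375,-0.9714)
member 3 (1-3): L=2.5892, (cx,cy)=(0.9443,0.3291)
member 4 (2-3): L=6.5316, (cx,cy)=(0.1650,0.9863)
member 5 (2-4): L=2.4040, (cx,cy)=(1.0000,0.0000)
member 6 (3-4): L=6.5771, (cx,cy)=(0.2016,-0.9795)
member 7 (3-5): L=2.5928, (cx,cy)=(0.9650,-0.2623)
member 8 (4-5): L=5.8808, (cx,cy)=(0.2000,0.9798)
member 9 (4-6): L=2.6850, (cx,cy)=(1.0000,0.0000)
member 10 (5-6): L=5.9563, (cx,cy)=(0.2533,-0.9674)
solve A·x = −loads:
  F[0-1] = -1027.1557 N (compression)
  F[0-2] = +1663.3904 N (tension)
  F[1-2] = +858.4991 N (tension)
  F[1-3] = -488.0095 N (compression)
  F[2-3] = -845.5214 N (compression)
  F[2-4] = +2006.8705 N (tension)
  F[3-4] = +1251.9938 N (tension)
  F[3-5] = -883.7301 N (compression)
  F[4-5] = +1734.8770 N (tension)
  F[4-6] = +505.8658 N (tension)
  F[5-6] = -1996.7513 N (compression)
  Rx@0 = -1406.4900 N
  Ry@0 = +994.5104 N
  Ry@6 = +1931.6096 N

2006.870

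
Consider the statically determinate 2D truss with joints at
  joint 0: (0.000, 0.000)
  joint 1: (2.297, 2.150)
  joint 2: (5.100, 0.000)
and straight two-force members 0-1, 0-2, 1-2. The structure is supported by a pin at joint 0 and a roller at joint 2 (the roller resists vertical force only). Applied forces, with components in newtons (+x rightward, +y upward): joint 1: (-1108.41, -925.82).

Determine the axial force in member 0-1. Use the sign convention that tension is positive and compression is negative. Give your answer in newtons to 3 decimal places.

-1428.397

N=3 nodes, M=3 members, R=3 reactions → 2N=6, M+R=6
member 0 (0-1): L=3.1462, (cx,cy)=(0.7301,0.6834)
member 1 (0-2): L=5.1000, (cx,cy)=(1.0000,0.0000)
member 2 (1-2): L=3.5326, (cx,cy)=(0.7935,-0.6086)
solve A·x = −loads:
  F[0-1] = -1428.3974 N (compression)
  F[0-2] = -65.5626 N (compression)
  F[1-2] = +82.6282 N (tension)
  Rx@0 = +1108.4100 N
  Ry@0 = +976.1088 N
  Ry@2 = -50.2888 N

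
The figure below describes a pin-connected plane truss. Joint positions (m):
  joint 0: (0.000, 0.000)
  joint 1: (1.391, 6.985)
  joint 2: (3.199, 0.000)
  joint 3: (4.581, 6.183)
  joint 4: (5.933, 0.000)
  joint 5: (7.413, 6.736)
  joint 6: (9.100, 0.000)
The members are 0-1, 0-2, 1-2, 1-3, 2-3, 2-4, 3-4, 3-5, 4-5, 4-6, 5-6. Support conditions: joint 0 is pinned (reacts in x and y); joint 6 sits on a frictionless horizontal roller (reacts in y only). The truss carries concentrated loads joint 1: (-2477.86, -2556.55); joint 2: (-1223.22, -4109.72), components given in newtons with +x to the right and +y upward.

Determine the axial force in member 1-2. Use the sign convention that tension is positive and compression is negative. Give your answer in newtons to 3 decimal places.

N=7 nodes, M=11 members, R=3 reactions → 2N=14, M+R=14
member 0 (0-1): L=7.1222, (cx,cy)=(0.1953,0.9807)
member 1 (0-2): L=3.1990, (cx,cy)=(1.0000,0.0000)
member 2 (1-2): L=7.2152, (cx,cy)=(0.2506,-0.9681)
member 3 (1-3): L=3.2893, (cx,cy)=(0.9698,-0.2438)
member 4 (2-3): L=6.3356, (cx,cy)=(0.2181,0.9759)
member 5 (2-4): L=2.7340, (cx,cy)=(1.0000,0.0000)
member 6 (3-4): L=6.3291, (cx,cy)=(0.2136,-0.9769)
member 7 (3-5): L=2.8855, (cx,cy)=(0.9815,0.1916)
member 8 (4-5): L=6.8967, (cx,cy)=(0.2146,0.9767)
member 9 (4-6): L=3.1670, (cx,cy)=(1.0000,0.0000)
member 10 (5-6): L=6.9440, (cx,cy)=(0.2429,-0.9700)
solve A·x = −loads:
  F[0-1] = -6864.9225 N (compression)
  F[0-2] = -2360.3193 N (compression)
  F[1-2] = +4298.2070 N (tension)
  F[1-3] = +61.9138 N (tension)
  F[2-3] = -52.6214 N (compression)
  F[2-4] = -48.5668 N (compression)
  F[3-4] = +74.5450 N (tension)
  F[3-5] = +33.2592 N (tension)
  F[4-5] = -74.5614 N (compression)
  F[4-6] = -16.6421 N (compression)
  F[5-6] = +68.5025 N (tension)
  Rx@0 = +3701.0800 N
  Ry@0 = +6732.7202 N
  Ry@6 = -66.4502 N

4298.207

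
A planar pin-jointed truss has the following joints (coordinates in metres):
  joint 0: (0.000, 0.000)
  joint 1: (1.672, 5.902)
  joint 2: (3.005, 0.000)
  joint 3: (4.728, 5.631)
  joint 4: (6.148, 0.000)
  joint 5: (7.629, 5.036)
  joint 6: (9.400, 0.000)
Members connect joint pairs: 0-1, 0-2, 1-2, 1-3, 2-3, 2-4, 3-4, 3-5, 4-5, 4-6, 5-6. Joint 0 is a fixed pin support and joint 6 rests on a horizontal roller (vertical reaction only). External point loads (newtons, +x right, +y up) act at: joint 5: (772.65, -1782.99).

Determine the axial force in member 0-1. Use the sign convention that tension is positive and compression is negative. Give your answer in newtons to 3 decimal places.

81.091

N=7 nodes, M=11 members, R=3 reactions → 2N=14, M+R=14
member 0 (0-1): L=6.1343, (cx,cy)=(0.2726,0.9621)
member 1 (0-2): L=3.0050, (cx,cy)=(1.0000,0.0000)
member 2 (1-2): L=6.0507, (cx,cy)=(0.2203,-0.9754)
member 3 (1-3): L=3.0680, (cx,cy)=(0.9961,-0.0883)
member 4 (2-3): L=5.8887, (cx,cy)=(0.2926,0.9562)
member 5 (2-4): L=3.1430, (cx,cy)=(1.0000,0.0000)
member 6 (3-4): L=5.8073, (cx,cy)=(0.2445,-0.9696)
member 7 (3-5): L=2.9614, (cx,cy)=(0.9796,-0.2009)
member 8 (4-5): L=5.2493, (cx,cy)=(0.2821,0.9594)
member 9 (4-6): L=3.2520, (cx,cy)=(1.0000,0.0000)
member 10 (5-6): L=5.3383, (cx,cy)=(0.3318,-0.9434)
solve A·x = −loads:
  F[0-1] = +81.0906 N (tension)
  F[0-2] = +750.5474 N (tension)
  F[1-2] = -83.6706 N (compression)
  F[1-3] = +40.6949 N (tension)
  F[2-3] = +85.3501 N (tension)
  F[2-4] = +707.1413 N (tension)
  F[3-4] = -99.4637 N (compression)
  F[3-5] = +91.6996 N (tension)
  F[4-5] = +100.5284 N (tension)
  F[4-6] = +654.4577 N (tension)
  F[5-6] = -1972.7326 N (compression)
  Rx@0 = -772.6500 N
  Ry@0 = -78.0202 N
  Ry@6 = +1861.0102 N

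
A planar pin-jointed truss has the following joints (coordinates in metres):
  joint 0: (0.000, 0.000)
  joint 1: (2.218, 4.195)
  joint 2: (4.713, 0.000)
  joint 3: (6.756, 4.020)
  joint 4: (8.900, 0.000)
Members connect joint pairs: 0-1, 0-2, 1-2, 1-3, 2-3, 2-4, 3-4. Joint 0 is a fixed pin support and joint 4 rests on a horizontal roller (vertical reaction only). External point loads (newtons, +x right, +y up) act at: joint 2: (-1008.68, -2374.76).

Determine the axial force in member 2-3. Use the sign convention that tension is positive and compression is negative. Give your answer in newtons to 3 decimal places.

N=5 nodes, M=7 members, R=3 reactions → 2N=10, M+R=10
member 0 (0-1): L=4.7453, (cx,cy)=(0.4674,0.8840)
member 1 (0-2): L=4.7130, (cx,cy)=(1.0000,0.0000)
member 2 (1-2): L=4.8809, (cx,cy)=(0.5112,-0.8595)
member 3 (1-3): L=4.5414, (cx,cy)=(0.9993,-0.0385)
member 4 (2-3): L=4.5094, (cx,cy)=(0.4531,0.8915)
member 5 (2-4): L=4.1870, (cx,cy)=(1.0000,0.0000)
member 6 (3-4): L=4.5560, (cx,cy)=(0.4706,-0.8824)
solve A·x = −loads:
  F[0-1] = -1263.7503 N (compression)
  F[0-2] = -417.9864 N (compression)
  F[1-2] = +1357.5073 N (tension)
  F[1-3] = -1285.5758 N (compression)
  F[2-3] = +1355.0672 N (tension)
  F[2-4] = +670.6963 N (tension)
  F[3-4] = -1425.2296 N (compression)
  Rx@0 = +1008.6800 N
  Ry@0 = +1117.2045 N
  Ry@4 = +1257.5555 N

1355.067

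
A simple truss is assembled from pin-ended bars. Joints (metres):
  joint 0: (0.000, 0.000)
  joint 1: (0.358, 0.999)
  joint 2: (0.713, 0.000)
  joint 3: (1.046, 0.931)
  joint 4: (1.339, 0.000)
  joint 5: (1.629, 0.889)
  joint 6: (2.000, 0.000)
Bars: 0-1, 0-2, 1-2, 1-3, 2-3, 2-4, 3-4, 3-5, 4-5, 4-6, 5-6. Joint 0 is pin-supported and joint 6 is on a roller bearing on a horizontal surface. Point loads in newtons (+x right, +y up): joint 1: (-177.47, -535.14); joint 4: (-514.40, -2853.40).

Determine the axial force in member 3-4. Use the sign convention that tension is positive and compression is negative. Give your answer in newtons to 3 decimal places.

N=7 nodes, M=11 members, R=3 reactions → 2N=14, M+R=14
member 0 (0-1): L=1.0612, (cx,cy)=(0.3374,0.9414)
member 1 (0-2): L=0.7130, (cx,cy)=(1.0000,0.0000)
member 2 (1-2): L=1.0602, (cx,cy)=(0.3348,-0.9423)
member 3 (1-3): L=0.6914, (cx,cy)=(0.9952,-0.0984)
member 4 (2-3): L=0.9888, (cx,cy)=(0.3368,0.9416)
member 5 (2-4): L=0.6260, (cx,cy)=(1.0000,0.0000)
member 6 (3-4): L=0.9760, (cx,cy)=(0.3002,-0.9539)
member 7 (3-5): L=0.5845, (cx,cy)=(0.9974,-0.0719)
member 8 (4-5): L=0.9351, (cx,cy)=(0.3101,0.9507)
member 9 (4-6): L=0.6610, (cx,cy)=(1.0000,0.0000)
member 10 (5-6): L=0.9633, (cx,cy)=(0.3851,-0.9229)
solve A·x = −loads:
  F[0-1] = -1562.6491 N (compression)
  F[0-2] = -164.7088 N (compression)
  F[1-2] = +1067.4103 N (tension)
  F[1-3] = -710.5506 N (compression)
  F[2-3] = -1068.1954 N (compression)
  F[2-4] = +552.4573 N (tension)
  F[3-4] = +1086.3640 N (tension)
  F[3-5] = -1396.5933 N (compression)
  F[4-5] = +1911.3826 N (tension)
  F[4-6] = +800.2145 N (tension)
  F[5-6] = -2077.7706 N (compression)
  Rx@0 = +691.8700 N
  Ry@0 = +1471.0449 N
  Ry@6 = +1917.4951 N

1086.364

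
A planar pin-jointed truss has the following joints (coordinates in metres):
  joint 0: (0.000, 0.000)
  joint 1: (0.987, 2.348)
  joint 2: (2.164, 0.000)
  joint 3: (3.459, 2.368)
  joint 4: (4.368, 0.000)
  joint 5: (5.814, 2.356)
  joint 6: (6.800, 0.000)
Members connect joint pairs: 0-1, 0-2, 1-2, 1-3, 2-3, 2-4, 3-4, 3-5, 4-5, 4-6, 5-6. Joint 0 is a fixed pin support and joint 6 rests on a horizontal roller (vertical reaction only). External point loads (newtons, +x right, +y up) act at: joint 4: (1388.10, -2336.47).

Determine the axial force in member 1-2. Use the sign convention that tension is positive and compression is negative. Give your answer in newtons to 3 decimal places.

N=7 nodes, M=11 members, R=3 reactions → 2N=14, M+R=14
member 0 (0-1): L=2.5470, (cx,cy)=(0.3875,0.9219)
member 1 (0-2): L=2.1640, (cx,cy)=(1.0000,0.0000)
member 2 (1-2): L=2.6265, (cx,cy)=(0.4481,-0.8940)
member 3 (1-3): L=2.4721, (cx,cy)=(1.0000,0.0081)
member 4 (2-3): L=2.6990, (cx,cy)=(0.4798,0.8774)
member 5 (2-4): L=2.2040, (cx,cy)=(1.0000,0.0000)
member 6 (3-4): L=2.5365, (cx,cy)=(0.3584,-0.9336)
member 7 (3-5): L=2.3550, (cx,cy)=(1.0000,-0.0051)
member 8 (4-5): L=2.7644, (cx,cy)=(0.5231,0.8523)
member 9 (4-6): L=2.4320, (cx,cy)=(1.0000,0.0000)
member 10 (5-6): L=2.5540, (cx,cy)=(0.3861,-0.9225)
solve A·x = −loads:
  F[0-1] = -906.4584 N (compression)
  F[0-2] = +1739.3642 N (tension)
  F[1-2] = +927.8007 N (tension)
  F[1-3] = -767.0620 N (compression)
  F[2-3] = -945.3534 N (compression)
  F[2-4] = +2608.7291 N (tension)
  F[3-4] = +903.5135 N (tension)
  F[3-5] = -1544.4425 N (compression)
  F[4-5] = +1751.7376 N (tension)
  F[4-6] = +628.1098 N (tension)
  F[5-6] = -1626.9720 N (compression)
  Rx@0 = -1388.1000 N
  Ry@0 = +835.6316 N
  Ry@6 = +1500.8384 N

927.801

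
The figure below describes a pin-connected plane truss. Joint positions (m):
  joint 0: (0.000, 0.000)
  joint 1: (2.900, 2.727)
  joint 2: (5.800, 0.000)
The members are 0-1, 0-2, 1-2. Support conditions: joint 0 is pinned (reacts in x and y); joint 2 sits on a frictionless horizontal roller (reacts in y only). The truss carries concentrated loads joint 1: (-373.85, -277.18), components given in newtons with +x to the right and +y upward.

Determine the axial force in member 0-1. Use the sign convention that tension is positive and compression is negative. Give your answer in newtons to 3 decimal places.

-458.896

N=3 nodes, M=3 members, R=3 reactions → 2N=6, M+R=6
member 0 (0-1): L=3.9808, (cx,cy)=(0.7285,0.6850)
member 1 (0-2): L=5.8000, (cx,cy)=(1.0000,0.0000)
member 2 (1-2): L=3.9808, (cx,cy)=(0.7285,-0.6850)
solve A·x = −loads:
  F[0-1] = -458.8964 N (compression)
  F[0-2] = -39.5429 N (compression)
  F[1-2] = +54.2797 N (tension)
  Rx@0 = +373.8500 N
  Ry@0 = +314.3640 N
  Ry@2 = -37.1840 N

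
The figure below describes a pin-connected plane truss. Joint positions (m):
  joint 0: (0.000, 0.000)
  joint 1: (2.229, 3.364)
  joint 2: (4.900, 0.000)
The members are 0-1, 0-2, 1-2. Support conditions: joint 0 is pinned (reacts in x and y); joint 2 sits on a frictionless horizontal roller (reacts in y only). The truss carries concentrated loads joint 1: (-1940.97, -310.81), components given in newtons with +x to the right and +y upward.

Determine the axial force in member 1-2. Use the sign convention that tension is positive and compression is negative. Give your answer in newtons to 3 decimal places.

1520.956

N=3 nodes, M=3 members, R=3 reactions → 2N=6, M+R=6
member 0 (0-1): L=4.0355, (cx,cy)=(0.5524,0.8336)
member 1 (0-2): L=4.9000, (cx,cy)=(1.0000,0.0000)
member 2 (1-2): L=4.2954, (cx,cy)=(0.6218,-0.7832)
solve A·x = −loads:
  F[0-1] = -1801.7519 N (compression)
  F[0-2] = -945.7662 N (compression)
  F[1-2] = +1520.9564 N (tension)
  Rx@0 = +1940.9700 N
  Ry@0 = +1501.9585 N
  Ry@2 = -1191.1485 N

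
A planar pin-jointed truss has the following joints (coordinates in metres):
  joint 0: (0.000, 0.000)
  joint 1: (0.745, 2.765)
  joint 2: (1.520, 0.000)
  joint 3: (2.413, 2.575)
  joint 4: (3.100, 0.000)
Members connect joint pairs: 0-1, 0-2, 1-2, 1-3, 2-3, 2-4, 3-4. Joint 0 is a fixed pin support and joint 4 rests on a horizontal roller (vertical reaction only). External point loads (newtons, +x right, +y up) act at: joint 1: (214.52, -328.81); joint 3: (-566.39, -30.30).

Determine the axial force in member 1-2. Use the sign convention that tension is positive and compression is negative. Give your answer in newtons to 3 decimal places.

N=5 nodes, M=7 members, R=3 reactions → 2N=10, M+R=10
member 0 (0-1): L=2.8636, (cx,cy)=(0.2602,0.9656)
member 1 (0-2): L=1.5200, (cx,cy)=(1.0000,0.0000)
member 2 (1-2): L=2.8716, (cx,cy)=(0.2699,-0.9629)
member 3 (1-3): L=1.6788, (cx,cy)=(0.9936,-0.1132)
member 4 (2-3): L=2.7254, (cx,cy)=(0.3277,0.9448)
member 5 (2-4): L=1.5800, (cx,cy)=(1.0000,0.0000)
member 6 (3-4): L=2.6651, (cx,cy)=(0.2578,-0.9662)
solve A·x = −loads:
  F[0-1] = -554.7378 N (compression)
  F[0-2] = -207.5487 N (compression)
  F[1-2] = +265.7308 N (tension)
  F[1-3] = -433.3433 N (compression)
  F[2-3] = -270.8197 N (compression)
  F[2-4] = -47.0963 N (compression)
  F[3-4] = +182.7001 N (tension)
  Rx@0 = +351.8700 N
  Ry@0 = +535.6355 N
  Ry@4 = -176.5255 N

265.731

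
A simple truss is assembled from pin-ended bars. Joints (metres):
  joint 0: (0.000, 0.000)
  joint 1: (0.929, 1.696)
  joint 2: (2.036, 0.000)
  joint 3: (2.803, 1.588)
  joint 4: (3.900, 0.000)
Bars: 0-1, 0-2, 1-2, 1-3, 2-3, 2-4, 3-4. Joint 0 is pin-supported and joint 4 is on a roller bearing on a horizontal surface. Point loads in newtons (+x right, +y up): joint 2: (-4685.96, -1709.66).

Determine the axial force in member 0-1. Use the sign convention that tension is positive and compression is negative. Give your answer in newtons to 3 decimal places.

-931.686

N=5 nodes, M=7 members, R=3 reactions → 2N=10, M+R=10
member 0 (0-1): L=1.9338, (cx,cy)=(0.4804,0.8770)
member 1 (0-2): L=2.0360, (cx,cy)=(1.0000,0.0000)
member 2 (1-2): L=2.0253, (cx,cy)=(0.5466,-0.8374)
member 3 (1-3): L=1.8771, (cx,cy)=(0.9983,-0.0575)
member 4 (2-3): L=1.7635, (cx,cy)=(0.4349,0.9005)
member 5 (2-4): L=1.8640, (cx,cy)=(1.0000,0.0000)
member 6 (3-4): L=1.9301, (cx,cy)=(0.5684,-0.8228)
solve A·x = −loads:
  F[0-1] = -931.6858 N (compression)
  F[0-2] = -4238.3694 N (compression)
  F[1-2] = +1045.9367 N (tension)
  F[1-3] = -1020.9741 N (compression)
  F[2-3] = +925.9504 N (tension)
  F[2-4] = +616.5653 N (tension)
  F[3-4] = -1084.7870 N (compression)
  Rx@0 = +4685.9600 N
  Ry@0 = +817.1298 N
  Ry@4 = +892.5302 N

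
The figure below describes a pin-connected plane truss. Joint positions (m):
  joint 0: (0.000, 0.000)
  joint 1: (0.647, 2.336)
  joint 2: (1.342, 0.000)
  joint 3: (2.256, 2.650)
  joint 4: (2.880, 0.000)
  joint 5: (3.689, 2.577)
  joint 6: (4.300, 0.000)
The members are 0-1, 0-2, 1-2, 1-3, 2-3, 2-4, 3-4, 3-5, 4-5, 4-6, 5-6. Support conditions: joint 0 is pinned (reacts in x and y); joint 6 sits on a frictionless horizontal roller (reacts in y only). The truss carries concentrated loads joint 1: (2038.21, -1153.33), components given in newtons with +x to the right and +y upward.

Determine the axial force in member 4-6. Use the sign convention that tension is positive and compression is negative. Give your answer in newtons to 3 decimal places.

N=7 nodes, M=11 members, R=3 reactions → 2N=14, M+R=14
member 0 (0-1): L=2.4239, (cx,cy)=(0.2669,0.9637)
member 1 (0-2): L=1.3420, (cx,cy)=(1.0000,0.0000)
member 2 (1-2): L=2.4372, (cx,cy)=(0.2852,-0.9585)
member 3 (1-3): L=1.6394, (cx,cy)=(0.9815,0.1915)
member 4 (2-3): L=2.8032, (cx,cy)=(0.3261,0.9454)
member 5 (2-4): L=1.5380, (cx,cy)=(1.0000,0.0000)
member 6 (3-4): L=2.7225, (cx,cy)=(0.2292,-0.9734)
member 7 (3-5): L=1.4349, (cx,cy)=(0.9987,-0.0509)
member 8 (4-5): L=2.7010, (cx,cy)=(0.2995,0.9541)
member 9 (4-6): L=1.4200, (cx,cy)=(1.0000,0.0000)
member 10 (5-6): L=2.6484, (cx,cy)=(0.2307,-0.9730)
solve A·x = −loads:
  F[0-1] = +132.2745 N (tension)
  F[0-2] = +2002.9033 N (tension)
  F[1-2] = -1648.3862 N (compression)
  F[1-3] = -1561.7591 N (compression)
  F[2-3] = +1671.2781 N (tension)
  F[2-4] = +987.9118 N (tension)
  F[3-4] = -1279.4799 N (compression)
  F[3-5] = -695.5517 N (compression)
  F[4-5] = +1305.3462 N (tension)
  F[4-6] = +303.6756 N (tension)
  F[5-6] = -1316.3135 N (compression)
  Rx@0 = -2038.2100 N
  Ry@0 = -127.4754 N
  Ry@6 = +1280.8054 N

303.676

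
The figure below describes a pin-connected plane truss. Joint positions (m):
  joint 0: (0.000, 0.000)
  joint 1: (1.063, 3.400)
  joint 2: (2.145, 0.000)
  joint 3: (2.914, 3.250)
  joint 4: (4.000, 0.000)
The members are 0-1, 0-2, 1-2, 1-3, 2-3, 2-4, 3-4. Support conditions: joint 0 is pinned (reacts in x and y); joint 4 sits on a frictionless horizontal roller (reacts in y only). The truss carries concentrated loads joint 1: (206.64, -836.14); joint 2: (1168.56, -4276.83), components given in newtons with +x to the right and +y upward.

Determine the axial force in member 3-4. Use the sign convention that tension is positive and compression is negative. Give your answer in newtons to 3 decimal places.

-2837.577

N=5 nodes, M=7 members, R=3 reactions → 2N=10, M+R=10
member 0 (0-1): L=3.5623, (cx,cy)=(0.2984,0.9544)
member 1 (0-2): L=2.1450, (cx,cy)=(1.0000,0.0000)
member 2 (1-2): L=3.5680, (cx,cy)=(0.3032,-0.9529)
member 3 (1-3): L=1.8571, (cx,cy)=(0.9967,-0.0808)
member 4 (2-3): L=3.3397, (cx,cy)=(0.2303,0.9731)
member 5 (2-4): L=1.8550, (cx,cy)=(1.0000,0.0000)
member 6 (3-4): L=3.4266, (cx,cy)=(0.3169,-0.9484)
solve A·x = −loads:
  F[0-1] = -2537.2697 N (compression)
  F[0-2] = +2132.3285 N (tension)
  F[1-2] = +1792.0580 N (tension)
  F[1-3] = -1512.1509 N (compression)
  F[2-3] = +2640.0982 N (tension)
  F[2-4] = +899.3077 N (tension)
  F[3-4] = -2837.5766 N (compression)
  Rx@0 = -1375.2000 N
  Ry@0 = +2421.6717 N
  Ry@4 = +2691.2983 N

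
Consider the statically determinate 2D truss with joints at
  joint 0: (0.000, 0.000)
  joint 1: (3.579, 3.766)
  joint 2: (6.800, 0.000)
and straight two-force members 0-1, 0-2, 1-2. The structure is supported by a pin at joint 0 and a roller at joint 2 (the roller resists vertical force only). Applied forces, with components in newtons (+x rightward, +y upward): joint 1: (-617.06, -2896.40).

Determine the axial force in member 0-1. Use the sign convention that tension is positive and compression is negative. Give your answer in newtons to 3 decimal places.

-2364.132

N=3 nodes, M=3 members, R=3 reactions → 2N=6, M+R=6
member 0 (0-1): L=5.1954, (cx,cy)=(0.6889,0.7249)
member 1 (0-2): L=6.8000, (cx,cy)=(1.0000,0.0000)
member 2 (1-2): L=4.9556, (cx,cy)=(0.6500,-0.7600)
solve A·x = −loads:
  F[0-1] = -2364.1319 N (compression)
  F[0-2] = +1011.5455 N (tension)
  F[1-2] = -1556.2796 N (compression)
  Rx@0 = +617.0600 N
  Ry@0 = +1713.6989 N
  Ry@2 = +1182.7011 N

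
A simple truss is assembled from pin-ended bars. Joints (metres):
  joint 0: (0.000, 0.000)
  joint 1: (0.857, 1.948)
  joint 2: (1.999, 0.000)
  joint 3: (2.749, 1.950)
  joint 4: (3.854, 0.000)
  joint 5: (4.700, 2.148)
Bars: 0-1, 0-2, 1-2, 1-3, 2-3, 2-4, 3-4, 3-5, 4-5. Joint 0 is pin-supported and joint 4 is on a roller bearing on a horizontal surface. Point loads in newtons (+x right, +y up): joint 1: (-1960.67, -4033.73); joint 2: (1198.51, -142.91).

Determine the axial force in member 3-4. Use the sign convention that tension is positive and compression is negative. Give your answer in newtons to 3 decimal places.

22.905

N=6 nodes, M=9 members, R=3 reactions → 2N=12, M+R=12
member 0 (0-1): L=2.1282, (cx,cy)=(0.4027,0.9153)
member 1 (0-2): L=1.9990, (cx,cy)=(1.0000,0.0000)
member 2 (1-2): L=2.2581, (cx,cy)=(0.5057,-0.8627)
member 3 (1-3): L=1.8920, (cx,cy)=(1.0000,0.0011)
member 4 (2-3): L=2.0893, (cx,cy)=(0.3590,0.9333)
member 5 (2-4): L=1.8550, (cx,cy)=(1.0000,0.0000)
member 6 (3-4): L=2.2413, (cx,cy)=(0.4930,-0.8700)
member 7 (3-5): L=1.9610, (cx,cy)=(0.9949,0.1010)
member 8 (4-5): L=2.3086, (cx,cy)=(0.3665,0.9304)
solve A·x = −loads:
  F[0-1] = -4584.7302 N (compression)
  F[0-2] = +1084.0713 N (tension)
  F[1-2] = +188.7802 N (tension)
  F[1-3] = +18.9646 N (tension)
  F[2-3] = -21.3723 N (compression)
  F[2-4] = -11.2924 N (compression)
  F[3-4] = +22.9048 N (tension)
  F[3-5] = +0.0000 N (tension)
  F[4-5] = +0.0000 N (tension)
  Rx@0 = +762.1600 N
  Ry@0 = +4196.5677 N
  Ry@4 = -19.9277 N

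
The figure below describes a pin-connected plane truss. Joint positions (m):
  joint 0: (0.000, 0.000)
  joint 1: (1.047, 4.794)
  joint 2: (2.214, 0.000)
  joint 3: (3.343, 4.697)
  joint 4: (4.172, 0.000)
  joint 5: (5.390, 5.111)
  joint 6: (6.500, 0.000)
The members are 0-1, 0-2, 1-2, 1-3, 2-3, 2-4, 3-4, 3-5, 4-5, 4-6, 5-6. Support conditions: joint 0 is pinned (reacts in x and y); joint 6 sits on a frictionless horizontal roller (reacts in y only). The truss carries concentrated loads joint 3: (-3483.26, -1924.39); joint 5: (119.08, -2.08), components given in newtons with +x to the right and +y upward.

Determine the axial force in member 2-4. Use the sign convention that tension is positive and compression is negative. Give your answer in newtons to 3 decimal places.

-973.874

N=7 nodes, M=11 members, R=3 reactions → 2N=14, M+R=14
member 0 (0-1): L=4.9070, (cx,cy)=(0.2134,0.9770)
member 1 (0-2): L=2.2140, (cx,cy)=(1.0000,0.0000)
member 2 (1-2): L=4.9340, (cx,cy)=(0.2365,-0.9716)
member 3 (1-3): L=2.2980, (cx,cy)=(0.9991,-0.0422)
member 4 (2-3): L=4.8308, (cx,cy)=(0.2337,0.9723)
member 5 (2-4): L=1.9580, (cx,cy)=(1.0000,0.0000)
member 6 (3-4): L=4.7696, (cx,cy)=(0.1738,-0.9848)
member 7 (3-5): L=2.0884, (cx,cy)=(0.9802,0.1982)
member 8 (4-5): L=5.2541, (cx,cy)=(0.2318,0.9728)
member 9 (4-6): L=2.3280, (cx,cy)=(1.0000,0.0000)
member 10 (5-6): L=5.2301, (cx,cy)=(0.2122,-0.9772)
solve A·x = −loads:
  F[0-1] = -3437.6023 N (compression)
  F[0-2] = -2630.7033 N (compression)
  F[1-2] = +3524.6561 N (tension)
  F[1-3] = -1568.5341 N (compression)
  F[2-3] = -3522.1897 N (compression)
  F[2-4] = -973.8742 N (compression)
  F[3-4] = +1622.7530 N (tension)
  F[3-5] = +827.3231 N (tension)
  F[4-5] = -1642.8049 N (compression)
  F[4-6] = -310.9934 N (compression)
  F[5-6] = +1465.3518 N (tension)
  Rx@0 = +3364.1800 N
  Ry@0 = +3358.4404 N
  Ry@6 = -1431.9704 N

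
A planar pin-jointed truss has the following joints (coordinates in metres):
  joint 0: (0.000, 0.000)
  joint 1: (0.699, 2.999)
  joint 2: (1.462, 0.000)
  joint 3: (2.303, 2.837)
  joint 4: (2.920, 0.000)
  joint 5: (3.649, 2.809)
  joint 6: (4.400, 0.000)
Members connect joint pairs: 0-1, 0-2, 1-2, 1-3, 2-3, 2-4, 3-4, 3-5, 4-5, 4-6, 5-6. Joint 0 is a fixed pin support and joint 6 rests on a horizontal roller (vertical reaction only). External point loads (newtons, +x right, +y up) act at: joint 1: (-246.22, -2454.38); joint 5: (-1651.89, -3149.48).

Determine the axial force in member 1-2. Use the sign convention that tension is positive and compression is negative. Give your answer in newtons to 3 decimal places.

1519.989

N=7 nodes, M=11 members, R=3 reactions → 2N=14, M+R=14
member 0 (0-1): L=3.0794, (cx,cy)=(0.2270,0.9739)
member 1 (0-2): L=1.4620, (cx,cy)=(1.0000,0.0000)
member 2 (1-2): L=3.0945, (cx,cy)=(0.2466,-0.9691)
member 3 (1-3): L=1.6122, (cx,cy)=(0.9949,-0.1005)
member 4 (2-3): L=2.9590, (cx,cy)=(0.2842,0.9588)
member 5 (2-4): L=1.4580, (cx,cy)=(1.0000,0.0000)
member 6 (3-4): L=2.9033, (cx,cy)=(0.2125,-0.9772)
member 7 (3-5): L=1.3463, (cx,cy)=(0.9998,-0.0208)
member 8 (4-5): L=2.9021, (cx,cy)=(0.2512,0.9679)
member 9 (4-6): L=1.4800, (cx,cy)=(1.0000,0.0000)
member 10 (5-6): L=2.9077, (cx,cy)=(0.2583,-0.9661)
solve A·x = −loads:
  F[0-1] = -3926.9379 N (compression)
  F[0-2] = -1006.7206 N (compression)
  F[1-2] = +1519.9890 N (tension)
  F[1-3] = -1025.1318 N (compression)
  F[2-3] = -1536.4230 N (compression)
  F[2-4] = -195.2727 N (compression)
  F[3-4] = +1439.5992 N (tension)
  F[3-5] = -1762.9357 N (compression)
  F[4-5] = -1453.3163 N (compression)
  F[4-6] = +475.7393 N (tension)
  F[5-6] = -1841.9279 N (compression)
  Rx@0 = +1898.1100 N
  Ry@0 = +3824.4301 N
  Ry@6 = +1779.4299 N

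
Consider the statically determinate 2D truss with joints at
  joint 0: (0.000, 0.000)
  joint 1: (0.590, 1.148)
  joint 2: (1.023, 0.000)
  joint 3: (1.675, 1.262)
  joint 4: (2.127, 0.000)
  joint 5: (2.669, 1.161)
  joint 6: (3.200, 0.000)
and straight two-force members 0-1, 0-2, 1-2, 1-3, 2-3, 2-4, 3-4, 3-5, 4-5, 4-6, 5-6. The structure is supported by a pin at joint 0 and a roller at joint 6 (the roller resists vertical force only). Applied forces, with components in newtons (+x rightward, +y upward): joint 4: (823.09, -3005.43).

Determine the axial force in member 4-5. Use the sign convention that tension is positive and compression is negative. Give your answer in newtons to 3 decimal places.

N=7 nodes, M=11 members, R=3 reactions → 2N=14, M+R=14
member 0 (0-1): L=1.2907, (cx,cy)=(0.4571,0.8894)
member 1 (0-2): L=1.0230, (cx,cy)=(1.0000,0.0000)
member 2 (1-2): L=1.2269, (cx,cy)=(0.3529,-0.9357)
member 3 (1-3): L=1.0910, (cx,cy)=(0.9945,0.1045)
member 4 (2-3): L=1.4205, (cx,cy)=(0.4590,0.8884)
member 5 (2-4): L=1.1040, (cx,cy)=(1.0000,0.0000)
member 6 (3-4): L=1.3405, (cx,cy)=(0.3372,-0.9414)
member 7 (3-5): L=0.9991, (cx,cy)=(0.9949,-0.1011)
member 8 (4-5): L=1.2813, (cx,cy)=(0.4230,0.9061)
member 9 (4-6): L=1.0730, (cx,cy)=(1.0000,0.0000)
member 10 (5-6): L=1.2767, (cx,cy)=(0.4159,-0.9094)
solve A·x = −loads:
  F[0-1] = -1133.0589 N (compression)
  F[0-2] = +1341.0145 N (tension)
  F[1-2] = +980.0593 N (tension)
  F[1-3] = -868.5513 N (compression)
  F[2-3] = -1032.1514 N (compression)
  F[2-4] = +2160.6455 N (tension)
  F[3-4] = +1260.6886 N (tension)
  F[3-5] = -1771.7190 N (compression)
  F[4-5] = +2006.9787 N (tension)
  F[4-6] = +913.6638 N (tension)
  F[5-6] = -2196.6962 N (compression)
  Rx@0 = -823.0900 N
  Ry@0 = +1007.7582 N
  Ry@6 = +1997.6718 N

2006.979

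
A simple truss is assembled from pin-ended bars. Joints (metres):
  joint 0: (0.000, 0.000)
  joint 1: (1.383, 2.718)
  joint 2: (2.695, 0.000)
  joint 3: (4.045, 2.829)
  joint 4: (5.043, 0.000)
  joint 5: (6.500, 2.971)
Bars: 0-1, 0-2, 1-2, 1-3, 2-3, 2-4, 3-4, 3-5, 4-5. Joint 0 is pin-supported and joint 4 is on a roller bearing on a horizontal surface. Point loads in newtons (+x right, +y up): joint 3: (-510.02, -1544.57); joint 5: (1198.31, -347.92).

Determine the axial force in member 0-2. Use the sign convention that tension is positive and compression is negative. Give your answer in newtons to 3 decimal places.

N=6 nodes, M=9 members, R=3 reactions → 2N=12, M+R=12
member 0 (0-1): L=3.0496, (cx,cy)=(0.4535,0.8913)
member 1 (0-2): L=2.6950, (cx,cy)=(1.0000,0.0000)
member 2 (1-2): L=3.0181, (cx,cy)=(0.4347,-0.9006)
member 3 (1-3): L=2.6643, (cx,cy)=(0.9991,0.0417)
member 4 (2-3): L=3.1346, (cx,cy)=(0.4307,0.9025)
member 5 (2-4): L=2.3480, (cx,cy)=(1.0000,0.0000)
member 6 (3-4): L=2.9999, (cx,cy)=(0.3327,-0.9430)
member 7 (3-5): L=2.4591, (cx,cy)=(0.9983,0.0577)
member 8 (4-5): L=3.3090, (cx,cy)=(0.4403,0.8978)
solve A·x = −loads:
  F[0-1] = +240.9044 N (tension)
  F[0-2] = +579.0403 N (tension)
  F[1-2] = -228.7505 N (compression)
  F[1-3] = +208.8717 N (tension)
  F[2-3] = +228.2596 N (tension)
  F[2-4] = +381.2936 N (tension)
  F[3-4] = -1779.1253 N (compression)
  F[3-5] = +1411.2517 N (tension)
  F[4-5] = -478.2695 N (compression)
  Rx@0 = -688.2900 N
  Ry@0 = -214.7077 N
  Ry@4 = +2107.1977 N

579.040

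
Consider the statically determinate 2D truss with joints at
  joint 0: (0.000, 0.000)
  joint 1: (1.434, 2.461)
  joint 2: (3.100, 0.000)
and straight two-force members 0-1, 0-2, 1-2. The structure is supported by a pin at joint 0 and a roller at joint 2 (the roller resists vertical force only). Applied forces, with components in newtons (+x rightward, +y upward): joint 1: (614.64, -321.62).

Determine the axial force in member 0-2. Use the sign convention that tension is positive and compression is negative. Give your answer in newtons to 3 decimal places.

431.034

N=3 nodes, M=3 members, R=3 reactions → 2N=6, M+R=6
member 0 (0-1): L=2.8483, (cx,cy)=(0.5035,0.8640)
member 1 (0-2): L=3.1000, (cx,cy)=(1.0000,0.0000)
member 2 (1-2): L=2.9719, (cx,cy)=(0.5606,-0.8281)
solve A·x = −loads:
  F[0-1] = +364.6904 N (tension)
  F[0-2] = +431.0344 N (tension)
  F[1-2] = -768.8973 N (compression)
  Rx@0 = -614.6400 N
  Ry@0 = -315.1000 N
  Ry@2 = +636.7200 N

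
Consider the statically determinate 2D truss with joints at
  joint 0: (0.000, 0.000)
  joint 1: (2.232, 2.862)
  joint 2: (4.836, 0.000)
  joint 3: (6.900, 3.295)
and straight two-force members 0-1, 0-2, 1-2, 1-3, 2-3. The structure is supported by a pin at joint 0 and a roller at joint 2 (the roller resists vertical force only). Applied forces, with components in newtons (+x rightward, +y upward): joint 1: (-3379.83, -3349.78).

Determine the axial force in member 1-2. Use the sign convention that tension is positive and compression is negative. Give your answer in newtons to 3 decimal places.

N=4 nodes, M=5 members, R=3 reactions → 2N=8, M+R=8
member 0 (0-1): L=3.6294, (cx,cy)=(0.6150,0.7886)
member 1 (0-2): L=4.8360, (cx,cy)=(1.0000,0.0000)
member 2 (1-2): L=3.8693, (cx,cy)=(0.6730,-0.7397)
member 3 (1-3): L=4.6880, (cx,cy)=(0.9957,0.0924)
member 4 (2-3): L=3.8881, (cx,cy)=(0.5309,0.8475)
solve A·x = −loads:
  F[0-1] = -4823.9778 N (compression)
  F[0-2] = -413.2277 N (compression)
  F[1-2] = +614.0255 N (tension)
  F[1-3] = -0.0000 N (compression)
  F[2-3] = +0.0000 N (tension)
  Rx@0 = +3379.8300 N
  Ry@0 = +3803.9497 N
  Ry@2 = -454.1697 N

614.025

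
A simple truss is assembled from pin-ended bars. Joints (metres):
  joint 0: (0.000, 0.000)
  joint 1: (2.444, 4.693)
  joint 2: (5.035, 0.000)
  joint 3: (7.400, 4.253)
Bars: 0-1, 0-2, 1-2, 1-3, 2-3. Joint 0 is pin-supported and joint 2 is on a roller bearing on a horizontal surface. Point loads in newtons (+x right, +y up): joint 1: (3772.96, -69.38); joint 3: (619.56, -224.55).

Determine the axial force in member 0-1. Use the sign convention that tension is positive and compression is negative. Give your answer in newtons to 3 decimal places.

N=4 nodes, M=5 members, R=3 reactions → 2N=8, M+R=8
member 0 (0-1): L=5.2913, (cx,cy)=(0.4619,0.8869)
member 1 (0-2): L=5.0350, (cx,cy)=(1.0000,0.0000)
member 2 (1-2): L=5.3607, (cx,cy)=(0.4833,-0.8754)
member 3 (1-3): L=4.9755, (cx,cy)=(0.9961,-0.0884)
member 4 (2-3): L=4.8663, (cx,cy)=(0.4860,0.8740)
solve A·x = −loads:
  F[0-1] = +4633.6977 N (tension)
  F[0-2] = +2252.2421 N (tension)
  F[1-2] = -4845.7417 N (compression)
  F[1-3] = +712.1948 N (tension)
  F[2-3] = -184.8684 N (compression)
  Rx@0 = -4392.5200 N
  Ry@0 = -4109.7889 N
  Ry@2 = +4403.7189 N

4633.698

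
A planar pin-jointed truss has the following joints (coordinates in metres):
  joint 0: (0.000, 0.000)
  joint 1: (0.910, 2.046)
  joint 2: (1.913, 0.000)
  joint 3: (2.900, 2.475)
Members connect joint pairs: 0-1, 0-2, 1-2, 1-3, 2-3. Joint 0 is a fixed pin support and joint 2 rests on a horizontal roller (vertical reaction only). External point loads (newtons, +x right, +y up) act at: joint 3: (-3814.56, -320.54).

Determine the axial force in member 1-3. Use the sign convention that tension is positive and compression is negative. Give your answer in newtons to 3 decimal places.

-4126.153

N=4 nodes, M=5 members, R=3 reactions → 2N=8, M+R=8
member 0 (0-1): L=2.2392, (cx,cy)=(0.4064,0.9137)
member 1 (0-2): L=1.9130, (cx,cy)=(1.0000,0.0000)
member 2 (1-2): L=2.2786, (cx,cy)=(0.4402,-0.8979)
member 3 (1-3): L=2.0357, (cx,cy)=(0.9775,0.2107)
member 4 (2-3): L=2.6645, (cx,cy)=(0.3704,0.9289)
solve A·x = −loads:
  F[0-1] = -5220.3276 N (compression)
  F[0-2] = -1693.0864 N (compression)
  F[1-2] = +4343.7370 N (tension)
  F[1-3] = -4126.1527 N (compression)
  F[2-3] = +591.0351 N (tension)
  Rx@0 = +3814.5600 N
  Ry@0 = +4769.8186 N
  Ry@2 = -4449.2786 N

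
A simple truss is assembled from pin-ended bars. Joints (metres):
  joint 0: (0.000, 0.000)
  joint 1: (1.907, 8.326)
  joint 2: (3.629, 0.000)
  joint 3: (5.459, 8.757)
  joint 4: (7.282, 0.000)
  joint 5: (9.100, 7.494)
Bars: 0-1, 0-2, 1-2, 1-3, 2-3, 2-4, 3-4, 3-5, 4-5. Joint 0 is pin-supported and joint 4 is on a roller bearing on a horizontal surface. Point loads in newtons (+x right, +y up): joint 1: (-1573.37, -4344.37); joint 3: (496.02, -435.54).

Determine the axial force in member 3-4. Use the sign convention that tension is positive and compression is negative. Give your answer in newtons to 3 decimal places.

N=6 nodes, M=9 members, R=3 reactions → 2N=12, M+R=12
member 0 (0-1): L=8.5416, (cx,cy)=(0.2233,0.9748)
member 1 (0-2): L=3.6290, (cx,cy)=(1.0000,0.0000)
member 2 (1-2): L=8.5022, (cx,cy)=(0.2025,-0.9793)
member 3 (1-3): L=3.5781, (cx,cy)=(0.9927,0.1205)
member 4 (2-3): L=8.9462, (cx,cy)=(0.2046,0.9789)
member 5 (2-4): L=3.6530, (cx,cy)=(1.0000,0.0000)
member 6 (3-4): L=8.9447, (cx,cy)=(0.2038,-0.9790)
member 7 (3-5): L=3.8538, (cx,cy)=(0.9448,-0.3277)
member 8 (4-5): L=7.7114, (cx,cy)=(0.2358,0.9718)
solve A·x = −loads:
  F[0-1] = -4635.1522 N (compression)
  F[0-2] = -42.5046 N (compression)
  F[1-2] = +238.2130 N (tension)
  F[1-3] = +493.8741 N (tension)
  F[2-3] = -238.3153 N (compression)
  F[2-4] = +54.4911 N (tension)
  F[3-4] = -267.3660 N (compression)
  F[3-5] = +0.0000 N (tension)
  F[4-5] = -0.0000 N (compression)
  Rx@0 = +1077.3500 N
  Ry@0 = +4518.1557 N
  Ry@4 = +261.7543 N

-267.366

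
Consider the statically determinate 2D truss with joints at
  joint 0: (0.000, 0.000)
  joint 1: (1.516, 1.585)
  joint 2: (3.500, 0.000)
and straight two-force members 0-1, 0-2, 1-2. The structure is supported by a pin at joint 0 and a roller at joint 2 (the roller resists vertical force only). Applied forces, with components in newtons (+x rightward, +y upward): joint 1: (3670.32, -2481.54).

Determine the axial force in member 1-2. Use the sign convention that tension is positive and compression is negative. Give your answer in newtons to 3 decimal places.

N=3 nodes, M=3 members, R=3 reactions → 2N=6, M+R=6
member 0 (0-1): L=2.1933, (cx,cy)=(0.6912,0.7227)
member 1 (0-2): L=3.5000, (cx,cy)=(1.0000,0.0000)
member 2 (1-2): L=2.5394, (cx,cy)=(0.7813,-0.6242)
solve A·x = −loads:
  F[0-1] = +353.4876 N (tension)
  F[0-2] = +3425.9887 N (tension)
  F[1-2] = -4385.0340 N (compression)
  Rx@0 = -3670.3200 N
  Ry@0 = -255.4520 N
  Ry@2 = +2736.9920 N

-4385.034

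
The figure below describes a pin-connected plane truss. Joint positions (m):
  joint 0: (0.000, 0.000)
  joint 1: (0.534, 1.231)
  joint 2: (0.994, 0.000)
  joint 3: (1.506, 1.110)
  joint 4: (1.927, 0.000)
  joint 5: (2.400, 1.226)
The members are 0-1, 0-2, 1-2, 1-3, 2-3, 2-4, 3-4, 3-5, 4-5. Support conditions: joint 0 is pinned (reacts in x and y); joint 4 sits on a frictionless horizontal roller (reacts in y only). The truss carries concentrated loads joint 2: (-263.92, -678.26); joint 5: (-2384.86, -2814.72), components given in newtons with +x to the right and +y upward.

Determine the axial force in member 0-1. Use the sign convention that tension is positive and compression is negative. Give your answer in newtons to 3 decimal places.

-1258.769

N=6 nodes, M=9 members, R=3 reactions → 2N=12, M+R=12
member 0 (0-1): L=1.3418, (cx,cy)=(0.3980,0.9174)
member 1 (0-2): L=0.9940, (cx,cy)=(1.0000,0.0000)
member 2 (1-2): L=1.3141, (cx,cy)=(0.3500,-0.9367)
member 3 (1-3): L=0.9795, (cx,cy)=(0.9923,-0.1235)
member 4 (2-3): L=1.2224, (cx,cy)=(0.4189,0.9081)
member 5 (2-4): L=0.9330, (cx,cy)=(1.0000,0.0000)
member 6 (3-4): L=1.1872, (cx,cy)=(0.3546,-0.9350)
member 7 (3-5): L=0.9015, (cx,cy)=(0.9917,0.1287)
member 8 (4-5): L=1.3141, (cx,cy)=(0.3599,0.9330)
solve A·x = −loads:
  F[0-1] = -1258.7687 N (compression)
  F[0-2] = -2147.8367 N (compression)
  F[1-2] = +1362.7526 N (tension)
  F[1-3] = -985.5084 N (compression)
  F[2-3] = -658.8567 N (compression)
  F[2-4] = -1130.9374 N (compression)
  F[3-4] = +319.9062 N (tension)
  F[3-5] = -1378.8331 N (compression)
  F[4-5] = -2826.7698 N (compression)
  Rx@0 = +2648.7800 N
  Ry@0 = +1154.7963 N
  Ry@4 = +2338.1837 N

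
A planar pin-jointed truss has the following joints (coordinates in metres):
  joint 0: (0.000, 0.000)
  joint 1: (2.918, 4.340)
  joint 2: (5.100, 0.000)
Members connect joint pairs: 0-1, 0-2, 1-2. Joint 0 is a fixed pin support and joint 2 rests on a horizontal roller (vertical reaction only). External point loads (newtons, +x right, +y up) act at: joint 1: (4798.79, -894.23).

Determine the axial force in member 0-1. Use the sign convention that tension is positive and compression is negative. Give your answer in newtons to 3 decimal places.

N=3 nodes, M=3 members, R=3 reactions → 2N=6, M+R=6
member 0 (0-1): L=5.2298, (cx,cy)=(0.5580,0.8299)
member 1 (0-2): L=5.1000, (cx,cy)=(1.0000,0.0000)
member 2 (1-2): L=4.8576, (cx,cy)=(0.4492,-0.8934)
solve A·x = −loads:
  F[0-1] = +4459.8545 N (tension)
  F[0-2] = +2310.3640 N (tension)
  F[1-2] = -5143.4143 N (compression)
  Rx@0 = -4798.7900 N
  Ry@0 = -3701.0860 N
  Ry@2 = +4595.3160 N

4459.854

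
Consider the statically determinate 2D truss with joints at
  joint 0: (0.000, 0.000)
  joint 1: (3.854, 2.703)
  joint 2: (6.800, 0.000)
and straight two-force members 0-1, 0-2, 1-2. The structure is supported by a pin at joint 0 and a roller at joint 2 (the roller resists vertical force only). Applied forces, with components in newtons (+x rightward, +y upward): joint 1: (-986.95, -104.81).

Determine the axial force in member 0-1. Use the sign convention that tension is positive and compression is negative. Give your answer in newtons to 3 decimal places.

N=3 nodes, M=3 members, R=3 reactions → 2N=6, M+R=6
member 0 (0-1): L=4.7074, (cx,cy)=(0.8187,0.5742)
member 1 (0-2): L=6.8000, (cx,cy)=(1.0000,0.0000)
member 2 (1-2): L=3.9981, (cx,cy)=(0.7368,-0.6761)
solve A·x = −loads:
  F[0-1] = -762.3082 N (compression)
  F[0-2] = -362.8387 N (compression)
  F[1-2] = +492.4236 N (tension)
  Rx@0 = +986.9500 N
  Ry@0 = +437.7200 N
  Ry@2 = -332.9100 N

-762.308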